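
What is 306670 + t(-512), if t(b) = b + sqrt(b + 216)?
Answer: 306158 + 2*I*sqrt(74) ≈ 3.0616e+5 + 17.205*I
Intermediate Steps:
t(b) = b + sqrt(216 + b)
306670 + t(-512) = 306670 + (-512 + sqrt(216 - 512)) = 306670 + (-512 + sqrt(-296)) = 306670 + (-512 + 2*I*sqrt(74)) = 306158 + 2*I*sqrt(74)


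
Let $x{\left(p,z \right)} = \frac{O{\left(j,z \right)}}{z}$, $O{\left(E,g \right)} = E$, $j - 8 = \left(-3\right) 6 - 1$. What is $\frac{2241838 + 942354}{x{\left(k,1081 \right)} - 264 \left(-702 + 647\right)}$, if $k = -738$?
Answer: $\frac{312919232}{1426919} \approx 219.3$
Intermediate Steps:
$j = -11$ ($j = 8 - 19 = -11$)
$x{\left(p,z \right)} = - \frac{11}{z}$
$\frac{2241838 + 942354}{x{\left(k,1081 \right)} - 264 \left(-702 + 647\right)} = \frac{2241838 + 942354}{- \frac{11}{1081} - 264 \left(-702 + 647\right)} = \frac{3184192}{\left(-11\right) \frac{1}{1081} - -14520} = \frac{3184192}{- \frac{11}{1081} + 14520} = \frac{3184192}{\frac{15696109}{1081}} = 3184192 \cdot \frac{1081}{15696109} = \frac{312919232}{1426919}$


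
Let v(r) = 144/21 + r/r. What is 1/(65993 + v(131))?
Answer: 7/462006 ≈ 1.5151e-5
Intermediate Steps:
v(r) = 55/7 (v(r) = 144*(1/21) + 1 = 48/7 + 1 = 55/7)
1/(65993 + v(131)) = 1/(65993 + 55/7) = 1/(462006/7) = 7/462006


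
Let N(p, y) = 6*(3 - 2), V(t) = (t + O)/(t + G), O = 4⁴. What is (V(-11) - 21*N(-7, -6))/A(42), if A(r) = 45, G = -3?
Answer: -287/90 ≈ -3.1889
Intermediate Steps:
O = 256
V(t) = (256 + t)/(-3 + t) (V(t) = (t + 256)/(t - 3) = (256 + t)/(-3 + t))
N(p, y) = 6 (N(p, y) = 6*1 = 6)
(V(-11) - 21*N(-7, -6))/A(42) = ((256 - 11)/(-3 - 11) - 21*6)/45 = (245/(-14) - 126)*(1/45) = (-1/14*245 - 126)*(1/45) = (-35/2 - 126)*(1/45) = -287/2*1/45 = -287/90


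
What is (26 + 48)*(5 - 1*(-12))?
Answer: 1258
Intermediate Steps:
(26 + 48)*(5 - 1*(-12)) = 74*(5 + 12) = 74*17 = 1258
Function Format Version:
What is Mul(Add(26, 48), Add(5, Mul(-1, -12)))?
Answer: 1258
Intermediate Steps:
Mul(Add(26, 48), Add(5, Mul(-1, -12))) = Mul(74, Add(5, 12)) = Mul(74, 17) = 1258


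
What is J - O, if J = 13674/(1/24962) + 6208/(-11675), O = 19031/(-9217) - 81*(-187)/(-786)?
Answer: 9623271727782385593/28193420450 ≈ 3.4133e+8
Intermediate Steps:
O = -51522755/2414854 (O = 19031*(-1/9217) + 15147*(-1/786) = -19031/9217 - 5049/262 = -51522755/2414854 ≈ -21.336)
J = 3985032273692/11675 (J = 13674/(1/24962) + 6208*(-1/11675) = 13674*24962 - 6208/11675 = 341330388 - 6208/11675 = 3985032273692/11675 ≈ 3.4133e+8)
J - O = 3985032273692/11675 - 1*(-51522755/2414854) = 3985032273692/11675 + 51522755/2414854 = 9623271727782385593/28193420450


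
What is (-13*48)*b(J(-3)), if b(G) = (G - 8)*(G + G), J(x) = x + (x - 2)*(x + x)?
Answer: -640224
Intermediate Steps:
J(x) = x + 2*x*(-2 + x) (J(x) = x + (-2 + x)*(2*x) = x + 2*x*(-2 + x))
b(G) = 2*G*(-8 + G) (b(G) = (-8 + G)*(2*G) = 2*G*(-8 + G))
(-13*48)*b(J(-3)) = (-13*48)*(2*(-3*(-3 + 2*(-3)))*(-8 - 3*(-3 + 2*(-3)))) = -1248*(-3*(-3 - 6))*(-8 - 3*(-3 - 6)) = -1248*(-3*(-9))*(-8 - 3*(-9)) = -1248*27*(-8 + 27) = -1248*27*19 = -624*1026 = -640224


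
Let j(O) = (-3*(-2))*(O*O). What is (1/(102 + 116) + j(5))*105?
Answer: 3433605/218 ≈ 15750.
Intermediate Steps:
j(O) = 6*O²
(1/(102 + 116) + j(5))*105 = (1/(102 + 116) + 6*5²)*105 = (1/218 + 6*25)*105 = (1/218 + 150)*105 = (32701/218)*105 = 3433605/218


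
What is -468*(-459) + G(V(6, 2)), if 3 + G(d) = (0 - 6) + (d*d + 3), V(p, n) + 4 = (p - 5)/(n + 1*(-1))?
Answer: 214815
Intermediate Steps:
V(p, n) = -4 + (-5 + p)/(-1 + n) (V(p, n) = -4 + (p - 5)/(n + 1*(-1)) = -4 + (-5 + p)/(n - 1) = -4 + (-5 + p)/(-1 + n))
G(d) = -6 + d**2 (G(d) = -3 + ((0 - 6) + (d*d + 3)) = -3 + (-6 + (d**2 + 3)) = -3 + (-6 + (3 + d**2)) = -3 + (-3 + d**2) = -6 + d**2)
-468*(-459) + G(V(6, 2)) = -468*(-459) + (-6 + ((-1 + 6 - 4*2)/(-1 + 2))**2) = 214812 + (-6 + ((-1 + 6 - 8)/1)**2) = 214812 + (-6 + (1*(-3))**2) = 214812 + (-6 + (-3)**2) = 214812 + (-6 + 9) = 214812 + 3 = 214815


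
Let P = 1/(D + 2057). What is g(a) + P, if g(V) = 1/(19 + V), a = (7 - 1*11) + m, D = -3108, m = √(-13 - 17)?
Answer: 1034/17867 - I*√30/255 ≈ 0.057872 - 0.021479*I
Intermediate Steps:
m = I*√30 (m = √(-30) = I*√30 ≈ 5.4772*I)
a = -4 + I*√30 (a = (7 - 1*11) + I*√30 = (7 - 11) + I*√30 = -4 + I*√30 ≈ -4.0 + 5.4772*I)
P = -1/1051 (P = 1/(-3108 + 2057) = 1/(-1051) = -1/1051 ≈ -0.00095147)
g(a) + P = 1/(19 + (-4 + I*√30)) - 1/1051 = 1/(15 + I*√30) - 1/1051 = -1/1051 + 1/(15 + I*√30)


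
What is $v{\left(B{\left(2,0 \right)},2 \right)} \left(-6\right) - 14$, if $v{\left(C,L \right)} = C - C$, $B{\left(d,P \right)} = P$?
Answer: $-14$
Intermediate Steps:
$v{\left(C,L \right)} = 0$
$v{\left(B{\left(2,0 \right)},2 \right)} \left(-6\right) - 14 = 0 \left(-6\right) - 14 = 0 - 14 = -14$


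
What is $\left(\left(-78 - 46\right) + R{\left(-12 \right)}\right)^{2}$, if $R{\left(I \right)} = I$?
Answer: $18496$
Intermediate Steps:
$\left(\left(-78 - 46\right) + R{\left(-12 \right)}\right)^{2} = \left(\left(-78 - 46\right) - 12\right)^{2} = \left(-124 - 12\right)^{2} = \left(-136\right)^{2} = 18496$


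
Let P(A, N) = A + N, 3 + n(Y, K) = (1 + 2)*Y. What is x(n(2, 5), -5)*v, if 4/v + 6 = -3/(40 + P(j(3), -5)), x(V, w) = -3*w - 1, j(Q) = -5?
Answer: -560/61 ≈ -9.1803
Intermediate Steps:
n(Y, K) = -3 + 3*Y (n(Y, K) = -3 + (1 + 2)*Y = -3 + 3*Y)
x(V, w) = -1 - 3*w
v = -40/61 (v = 4/(-6 - 3/(40 + (-5 - 5))) = 4/(-6 - 3/(40 - 10)) = 4/(-6 - 3/30) = 4/(-6 + (1/30)*(-3)) = 4/(-6 - ⅒) = 4/(-61/10) = 4*(-10/61) = -40/61 ≈ -0.65574)
x(n(2, 5), -5)*v = (-1 - 3*(-5))*(-40/61) = (-1 + 15)*(-40/61) = 14*(-40/61) = -560/61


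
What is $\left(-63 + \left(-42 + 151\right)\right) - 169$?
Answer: $-123$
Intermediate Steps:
$\left(-63 + \left(-42 + 151\right)\right) - 169 = \left(-63 + 109\right) - 169 = 46 - 169 = -123$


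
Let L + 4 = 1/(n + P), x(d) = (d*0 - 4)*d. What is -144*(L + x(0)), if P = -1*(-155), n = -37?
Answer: 33912/59 ≈ 574.78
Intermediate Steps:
x(d) = -4*d (x(d) = (0 - 4)*d = -4*d)
P = 155
L = -471/118 (L = -4 + 1/(-37 + 155) = -4 + 1/118 = -471/118 ≈ -3.9915)
-144*(L + x(0)) = -144*(-471/118 - 4*0) = -144*(-471/118 + 0) = -144*(-471/118) = 33912/59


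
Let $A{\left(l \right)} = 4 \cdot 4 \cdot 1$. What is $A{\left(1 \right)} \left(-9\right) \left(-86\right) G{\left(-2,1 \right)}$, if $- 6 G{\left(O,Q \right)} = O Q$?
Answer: $4128$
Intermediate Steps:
$A{\left(l \right)} = 16$ ($A{\left(l \right)} = 16 \cdot 1 = 16$)
$G{\left(O,Q \right)} = - \frac{O Q}{6}$
$A{\left(1 \right)} \left(-9\right) \left(-86\right) G{\left(-2,1 \right)} = 16 \left(-9\right) \left(-86\right) \left(\left(- \frac{1}{6}\right) \left(-2\right) 1\right) = \left(-144\right) \left(-86\right) \frac{1}{3} = 12384 \cdot \frac{1}{3} = 4128$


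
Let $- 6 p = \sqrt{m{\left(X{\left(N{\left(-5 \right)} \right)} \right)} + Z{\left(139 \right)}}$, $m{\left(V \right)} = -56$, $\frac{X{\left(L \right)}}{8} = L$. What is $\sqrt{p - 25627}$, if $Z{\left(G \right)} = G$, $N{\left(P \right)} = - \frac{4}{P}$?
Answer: $\frac{\sqrt{-922572 - 6 \sqrt{83}}}{6} \approx 160.09 i$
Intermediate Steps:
$X{\left(L \right)} = 8 L$
$p = - \frac{\sqrt{83}}{6}$ ($p = - \frac{\sqrt{-56 + 139}}{6} = - \frac{\sqrt{83}}{6} \approx -1.5184$)
$\sqrt{p - 25627} = \sqrt{- \frac{\sqrt{83}}{6} - 25627} = \sqrt{-25627 - \frac{\sqrt{83}}{6}}$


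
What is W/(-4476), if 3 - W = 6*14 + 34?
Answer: 115/4476 ≈ 0.025693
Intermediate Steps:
W = -115 (W = 3 - (6*14 + 34) = 3 - (84 + 34) = 3 - 1*118 = 3 - 118 = -115)
W/(-4476) = -115/(-4476) = -115*(-1/4476) = 115/4476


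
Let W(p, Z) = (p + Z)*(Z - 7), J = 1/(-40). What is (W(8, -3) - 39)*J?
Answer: 89/40 ≈ 2.2250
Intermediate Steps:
J = -1/40 ≈ -0.025000
W(p, Z) = (-7 + Z)*(Z + p) (W(p, Z) = (Z + p)*(-7 + Z) = (-7 + Z)*(Z + p))
(W(8, -3) - 39)*J = (((-3)**2 - 7*(-3) - 7*8 - 3*8) - 39)*(-1/40) = ((9 + 21 - 56 - 24) - 39)*(-1/40) = (-50 - 39)*(-1/40) = -89*(-1/40) = 89/40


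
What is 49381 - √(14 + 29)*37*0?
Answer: 49381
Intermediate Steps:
49381 - √(14 + 29)*37*0 = 49381 - √43*0 = 49381 - 1*0 = 49381 + 0 = 49381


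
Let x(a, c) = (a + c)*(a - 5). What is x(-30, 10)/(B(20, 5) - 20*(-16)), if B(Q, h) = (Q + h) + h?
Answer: 2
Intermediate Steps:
B(Q, h) = Q + 2*h
x(a, c) = (-5 + a)*(a + c) (x(a, c) = (a + c)*(-5 + a) = (-5 + a)*(a + c))
x(-30, 10)/(B(20, 5) - 20*(-16)) = ((-30)**2 - 5*(-30) - 5*10 - 30*10)/((20 + 2*5) - 20*(-16)) = (900 + 150 - 50 - 300)/((20 + 10) - 1*(-320)) = 700/(30 + 320) = 700/350 = 700*(1/350) = 2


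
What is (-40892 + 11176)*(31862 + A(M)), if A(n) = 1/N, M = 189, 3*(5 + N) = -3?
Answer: -2840418718/3 ≈ -9.4681e+8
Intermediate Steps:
N = -6 (N = -5 + (⅓)*(-3) = -5 - 1 = -6)
A(n) = -⅙ (A(n) = 1/(-6) = -⅙)
(-40892 + 11176)*(31862 + A(M)) = (-40892 + 11176)*(31862 - ⅙) = -29716*191171/6 = -2840418718/3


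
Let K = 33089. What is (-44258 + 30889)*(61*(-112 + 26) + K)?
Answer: -372233067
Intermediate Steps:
(-44258 + 30889)*(61*(-112 + 26) + K) = (-44258 + 30889)*(61*(-112 + 26) + 33089) = -13369*(61*(-86) + 33089) = -13369*(-5246 + 33089) = -13369*27843 = -372233067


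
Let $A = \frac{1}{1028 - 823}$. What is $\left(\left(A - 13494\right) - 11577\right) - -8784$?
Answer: $- \frac{3338834}{205} \approx -16287.0$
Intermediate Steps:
$A = \frac{1}{205} \approx 0.0048781$
$\left(\left(A - 13494\right) - 11577\right) - -8784 = \left(\left(\frac{1}{205} - 13494\right) - 11577\right) - -8784 = \left(- \frac{2766269}{205} - 11577\right) + 8784 = - \frac{5139554}{205} + 8784 = - \frac{3338834}{205}$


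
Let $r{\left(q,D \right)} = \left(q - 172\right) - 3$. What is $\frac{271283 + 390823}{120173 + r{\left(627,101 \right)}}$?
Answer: $\frac{662106}{120625} \approx 5.489$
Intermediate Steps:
$r{\left(q,D \right)} = -175 + q$ ($r{\left(q,D \right)} = \left(-172 + q\right) - 3 = -175 + q$)
$\frac{271283 + 390823}{120173 + r{\left(627,101 \right)}} = \frac{271283 + 390823}{120173 + \left(-175 + 627\right)} = \frac{662106}{120173 + 452} = \frac{662106}{120625}$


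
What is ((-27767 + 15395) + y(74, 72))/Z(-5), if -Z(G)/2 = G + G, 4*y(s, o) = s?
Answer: -24707/40 ≈ -617.67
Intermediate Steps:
y(s, o) = s/4
Z(G) = -4*G (Z(G) = -2*(G + G) = -4*G)
((-27767 + 15395) + y(74, 72))/Z(-5) = ((-27767 + 15395) + (¼)*74)/((-4*(-5))) = (-12372 + 37/2)/20 = -24707/2*1/20 = -24707/40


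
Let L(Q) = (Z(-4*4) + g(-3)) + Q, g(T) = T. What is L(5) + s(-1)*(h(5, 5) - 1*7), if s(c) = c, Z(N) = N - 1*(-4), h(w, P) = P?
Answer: -8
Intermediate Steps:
Z(N) = 4 + N (Z(N) = N + 4 = 4 + N)
L(Q) = -15 + Q (L(Q) = ((4 - 4*4) - 3) + Q = ((4 - 16) - 3) + Q = (-12 - 3) + Q = -15 + Q)
L(5) + s(-1)*(h(5, 5) - 1*7) = (-15 + 5) - (5 - 1*7) = -10 - (5 - 7) = -10 - 1*(-2) = -10 + 2 = -8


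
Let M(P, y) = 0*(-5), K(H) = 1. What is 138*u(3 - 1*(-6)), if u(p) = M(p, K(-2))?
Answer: 0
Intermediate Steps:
M(P, y) = 0
u(p) = 0
138*u(3 - 1*(-6)) = 138*0 = 0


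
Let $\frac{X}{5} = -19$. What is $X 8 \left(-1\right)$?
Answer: $760$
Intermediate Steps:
$X = -95$ ($X = 5 \left(-19\right) = -95$)
$X 8 \left(-1\right) = \left(-95\right) 8 \left(-1\right) = \left(-760\right) \left(-1\right) = 760$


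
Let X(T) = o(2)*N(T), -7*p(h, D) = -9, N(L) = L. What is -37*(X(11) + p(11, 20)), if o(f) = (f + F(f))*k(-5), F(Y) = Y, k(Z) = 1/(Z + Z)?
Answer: 4033/35 ≈ 115.23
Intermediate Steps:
p(h, D) = 9/7 (p(h, D) = -⅐*(-9) = 9/7)
k(Z) = 1/(2*Z)
o(f) = -f/5 (o(f) = (f + f)*((½)/(-5)) = (2*f)*((½)*(-⅕)) = (2*f)*(-⅒) = -f/5)
X(T) = -2*T/5 (X(T) = (-⅕*2)*T = -2*T/5)
-37*(X(11) + p(11, 20)) = -37*(-⅖*11 + 9/7) = -37*(-22/5 + 9/7) = -37*(-109/35) = 4033/35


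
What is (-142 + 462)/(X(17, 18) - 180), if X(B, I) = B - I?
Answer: -320/181 ≈ -1.7680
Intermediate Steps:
(-142 + 462)/(X(17, 18) - 180) = (-142 + 462)/((17 - 1*18) - 180) = 320/((17 - 18) - 180) = 320/(-1 - 180) = 320/(-181) = 320*(-1/181) = -320/181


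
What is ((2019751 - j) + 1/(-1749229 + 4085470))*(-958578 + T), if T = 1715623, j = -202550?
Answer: 3930449480262268390/2336241 ≈ 1.6824e+12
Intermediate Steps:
((2019751 - j) + 1/(-1749229 + 4085470))*(-958578 + T) = ((2019751 - 1*(-202550)) + 1/(-1749229 + 4085470))*(-958578 + 1715623) = ((2019751 + 202550) + 1/2336241)*757045 = (2222301 + 1/2336241)*757045 = (5191830710542/2336241)*757045 = 3930449480262268390/2336241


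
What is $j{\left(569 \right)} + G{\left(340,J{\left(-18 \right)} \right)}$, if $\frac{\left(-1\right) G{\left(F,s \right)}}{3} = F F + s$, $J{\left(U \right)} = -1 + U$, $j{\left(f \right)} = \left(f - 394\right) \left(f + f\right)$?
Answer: $-147593$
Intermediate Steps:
$j{\left(f \right)} = 2 f \left(-394 + f\right)$ ($j{\left(f \right)} = \left(-394 + f\right) 2 f = 2 f \left(-394 + f\right)$)
$G{\left(F,s \right)} = - 3 s - 3 F^{2}$ ($G{\left(F,s \right)} = - 3 \left(F F + s\right) = - 3 \left(F^{2} + s\right) = - 3 \left(s + F^{2}\right) = - 3 s - 3 F^{2}$)
$j{\left(569 \right)} + G{\left(340,J{\left(-18 \right)} \right)} = 2 \cdot 569 \left(-394 + 569\right) - \left(346800 + 3 \left(-1 - 18\right)\right) = 2 \cdot 569 \cdot 175 - 346743 = 199150 + \left(57 - 346800\right) = 199150 - 346743 = -147593$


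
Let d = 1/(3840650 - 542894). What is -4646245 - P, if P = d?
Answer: -15322182326221/3297756 ≈ -4.6462e+6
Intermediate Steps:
d = 1/3297756 ≈ 3.0324e-7
P = 1/3297756 ≈ 3.0324e-7
-4646245 - P = -4646245 - 1*1/3297756 = -4646245 - 1/3297756 = -15322182326221/3297756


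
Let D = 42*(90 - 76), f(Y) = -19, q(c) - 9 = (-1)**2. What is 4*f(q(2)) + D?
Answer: 512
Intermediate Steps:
q(c) = 10 (q(c) = 9 + (-1)**2 = 9 + 1 = 10)
D = 588 (D = 42*14 = 588)
4*f(q(2)) + D = 4*(-19) + 588 = -76 + 588 = 512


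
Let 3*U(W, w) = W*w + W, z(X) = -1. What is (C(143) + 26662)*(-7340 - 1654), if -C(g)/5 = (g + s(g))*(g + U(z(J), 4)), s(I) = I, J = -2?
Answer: 1577949332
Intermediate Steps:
U(W, w) = W/3 + W*w/3 (U(W, w) = (W*w + W)/3 = (W + W*w)/3 = W/3 + W*w/3)
C(g) = -10*g*(-5/3 + g) (C(g) = -5*(g + g)*(g + (⅓)*(-1)*(1 + 4)) = -5*2*g*(g + (⅓)*(-1)*5) = -5*2*g*(g - 5/3) = -5*2*g*(-5/3 + g) = -10*g*(-5/3 + g))
(C(143) + 26662)*(-7340 - 1654) = ((10/3)*143*(5 - 3*143) + 26662)*(-7340 - 1654) = ((10/3)*143*(5 - 429) + 26662)*(-8994) = ((10/3)*143*(-424) + 26662)*(-8994) = (-606320/3 + 26662)*(-8994) = -526334/3*(-8994) = 1577949332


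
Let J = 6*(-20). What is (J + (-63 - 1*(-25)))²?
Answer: 24964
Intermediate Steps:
J = -120
(J + (-63 - 1*(-25)))² = (-120 + (-63 - 1*(-25)))² = (-120 + (-63 + 25))² = (-120 - 38)² = (-158)² = 24964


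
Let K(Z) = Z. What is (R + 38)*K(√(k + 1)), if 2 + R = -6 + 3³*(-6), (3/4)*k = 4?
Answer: -44*√57 ≈ -332.19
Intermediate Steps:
k = 16/3 (k = (4/3)*4 = 16/3 ≈ 5.3333)
R = -170 (R = -2 + (-6 + 3³*(-6)) = -2 + (-6 + 27*(-6)) = -2 + (-6 - 162) = -2 - 168 = -170)
(R + 38)*K(√(k + 1)) = (-170 + 38)*√(16/3 + 1) = -44*√57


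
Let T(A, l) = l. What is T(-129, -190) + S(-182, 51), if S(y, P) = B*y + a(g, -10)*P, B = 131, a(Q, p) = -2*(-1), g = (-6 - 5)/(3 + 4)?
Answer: -23930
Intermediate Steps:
g = -11/7 ≈ -1.5714
a(Q, p) = 2
S(y, P) = 2*P + 131*y (S(y, P) = 131*y + 2*P = 2*P + 131*y)
T(-129, -190) + S(-182, 51) = -190 + (2*51 + 131*(-182)) = -190 + (102 - 23842) = -190 - 23740 = -23930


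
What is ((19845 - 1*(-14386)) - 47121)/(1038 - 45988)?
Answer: 1289/4495 ≈ 0.28676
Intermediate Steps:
((19845 - 1*(-14386)) - 47121)/(1038 - 45988) = ((19845 + 14386) - 47121)/(-44950) = (34231 - 47121)*(-1/44950) = -12890*(-1/44950) = 1289/4495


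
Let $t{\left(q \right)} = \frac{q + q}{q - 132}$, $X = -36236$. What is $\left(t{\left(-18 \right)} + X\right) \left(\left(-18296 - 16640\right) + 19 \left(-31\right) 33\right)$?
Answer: $\frac{49256174462}{25} \approx 1.9702 \cdot 10^{9}$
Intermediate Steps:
$t{\left(q \right)} = \frac{2 q}{-132 + q}$
$\left(t{\left(-18 \right)} + X\right) \left(\left(-18296 - 16640\right) + 19 \left(-31\right) 33\right) = \left(2 \left(-18\right) \frac{1}{-132 - 18} - 36236\right) \left(\left(-18296 - 16640\right) + 19 \left(-31\right) 33\right) = \left(2 \left(-18\right) \frac{1}{-150} - 36236\right) \left(-34936 - 19437\right) = \left(2 \left(-18\right) \left(- \frac{1}{150}\right) - 36236\right) \left(-34936 - 19437\right) = \left(\frac{6}{25} - 36236\right) \left(-54373\right) = \left(- \frac{905894}{25}\right) \left(-54373\right) = \frac{49256174462}{25}$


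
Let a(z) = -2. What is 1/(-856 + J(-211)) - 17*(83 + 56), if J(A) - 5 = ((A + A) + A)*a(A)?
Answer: -980644/415 ≈ -2363.0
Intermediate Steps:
J(A) = 5 - 6*A (J(A) = 5 + ((A + A) + A)*(-2) = 5 + (2*A + A)*(-2) = 5 + (3*A)*(-2) = 5 - 6*A)
1/(-856 + J(-211)) - 17*(83 + 56) = 1/(-856 + (5 - 6*(-211))) - 17*(83 + 56) = 1/(-856 + (5 + 1266)) - 17*139 = 1/(-856 + 1271) - 2363 = 1/415 - 2363 = -980644/415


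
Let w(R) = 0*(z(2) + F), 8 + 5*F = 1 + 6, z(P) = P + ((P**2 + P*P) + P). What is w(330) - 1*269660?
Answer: -269660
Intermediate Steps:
z(P) = 2*P + 2*P**2 (z(P) = P + ((P**2 + P**2) + P) = P + (2*P**2 + P) = P + (P + 2*P**2) = 2*P + 2*P**2)
F = -1/5 (F = -8/5 + (1 + 6)/5 = -8/5 + (1/5)*7 = -8/5 + 7/5 = -1/5 ≈ -0.20000)
w(R) = 0 (w(R) = 0*(2*2*(1 + 2) - 1/5) = 0*(2*2*3 - 1/5) = 0*(12 - 1/5) = 0*(59/5) = 0)
w(330) - 1*269660 = 0 - 1*269660 = 0 - 269660 = -269660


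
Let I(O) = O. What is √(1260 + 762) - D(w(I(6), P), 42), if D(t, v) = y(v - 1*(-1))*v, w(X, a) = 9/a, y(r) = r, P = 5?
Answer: -1806 + √2022 ≈ -1761.0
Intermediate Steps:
D(t, v) = v*(1 + v) (D(t, v) = (v - 1*(-1))*v = (v + 1)*v = (1 + v)*v = v*(1 + v))
√(1260 + 762) - D(w(I(6), P), 42) = √(1260 + 762) - 42*(1 + 42) = √2022 - 42*43 = √2022 - 1*1806 = √2022 - 1806 = -1806 + √2022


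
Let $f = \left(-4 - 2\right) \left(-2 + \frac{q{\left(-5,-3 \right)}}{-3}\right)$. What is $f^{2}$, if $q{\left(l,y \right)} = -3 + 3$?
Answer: $144$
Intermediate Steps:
$q{\left(l,y \right)} = 0$
$f = 12$ ($f = \left(-4 - 2\right) \left(-2 + \frac{0}{-3}\right) = - 6 \left(-2 + 0 \left(- \frac{1}{3}\right)\right) = - 6 \left(-2 + 0\right) = \left(-6\right) \left(-2\right) = 12$)
$f^{2} = 12^{2} = 144$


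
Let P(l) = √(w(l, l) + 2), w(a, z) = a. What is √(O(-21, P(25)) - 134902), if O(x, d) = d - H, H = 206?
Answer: √(-135108 + 3*√3) ≈ 367.56*I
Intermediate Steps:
P(l) = √(2 + l) (P(l) = √(l + 2) = √(2 + l))
O(x, d) = -206 + d (O(x, d) = d - 1*206 = d - 206 = -206 + d)
√(O(-21, P(25)) - 134902) = √((-206 + √(2 + 25)) - 134902) = √((-206 + √27) - 134902) = √((-206 + 3*√3) - 134902) = √(-135108 + 3*√3)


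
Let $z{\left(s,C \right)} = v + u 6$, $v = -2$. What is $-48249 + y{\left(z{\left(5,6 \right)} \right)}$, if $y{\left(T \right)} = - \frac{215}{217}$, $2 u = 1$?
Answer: $- \frac{10470248}{217} \approx -48250.0$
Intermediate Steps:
$u = \frac{1}{2}$ ($u = \frac{1}{2} \cdot 1 = \frac{1}{2} \approx 0.5$)
$z{\left(s,C \right)} = 1$ ($z{\left(s,C \right)} = -2 + \frac{1}{2} \cdot 6 = -2 + 3 = 1$)
$y{\left(T \right)} = - \frac{215}{217}$ ($y{\left(T \right)} = \left(-215\right) \frac{1}{217} = - \frac{215}{217}$)
$-48249 + y{\left(z{\left(5,6 \right)} \right)} = -48249 - \frac{215}{217} = - \frac{10470248}{217}$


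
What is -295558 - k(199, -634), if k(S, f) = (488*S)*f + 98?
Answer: 61273352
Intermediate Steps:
k(S, f) = 98 + 488*S*f (k(S, f) = 488*S*f + 98 = 98 + 488*S*f)
-295558 - k(199, -634) = -295558 - (98 + 488*199*(-634)) = -295558 - (98 - 61569008) = -295558 - 1*(-61568910) = -295558 + 61568910 = 61273352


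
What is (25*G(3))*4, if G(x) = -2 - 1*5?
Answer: -700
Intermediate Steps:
G(x) = -7 (G(x) = -2 - 5 = -7)
(25*G(3))*4 = (25*(-7))*4 = -175*4 = -700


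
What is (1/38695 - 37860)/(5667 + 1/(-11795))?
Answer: -3455917776941/517292281096 ≈ -6.6808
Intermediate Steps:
(1/38695 - 37860)/(5667 + 1/(-11795)) = (1/38695 - 37860)/(5667 - 1/11795) = -1464992699/(38695*66842264/11795) = -1464992699/38695*11795/66842264 = -3455917776941/517292281096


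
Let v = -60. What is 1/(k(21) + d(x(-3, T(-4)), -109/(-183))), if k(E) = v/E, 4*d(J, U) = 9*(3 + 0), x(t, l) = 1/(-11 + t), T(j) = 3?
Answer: 28/109 ≈ 0.25688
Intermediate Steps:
d(J, U) = 27/4 (d(J, U) = (9*(3 + 0))/4 = (9*3)/4 = (¼)*27 = 27/4)
k(E) = -60/E
1/(k(21) + d(x(-3, T(-4)), -109/(-183))) = 1/(-60/21 + 27/4) = 1/(-60*1/21 + 27/4) = 1/(-20/7 + 27/4) = 1/(109/28) = 28/109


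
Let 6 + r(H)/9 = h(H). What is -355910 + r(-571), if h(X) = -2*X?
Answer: -345686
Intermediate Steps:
r(H) = -54 - 18*H (r(H) = -54 + 9*(-2*H) = -54 - 18*H)
-355910 + r(-571) = -355910 + (-54 - 18*(-571)) = -355910 + (-54 + 10278) = -355910 + 10224 = -345686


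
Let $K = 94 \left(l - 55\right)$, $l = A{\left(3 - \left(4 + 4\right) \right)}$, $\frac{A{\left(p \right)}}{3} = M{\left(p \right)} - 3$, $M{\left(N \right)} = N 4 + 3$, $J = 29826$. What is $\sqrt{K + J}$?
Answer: $2 \sqrt{4754} \approx 137.9$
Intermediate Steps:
$M{\left(N \right)} = 3 + 4 N$ ($M{\left(N \right)} = 4 N + 3 = 3 + 4 N$)
$A{\left(p \right)} = 12 p$ ($A{\left(p \right)} = 3 \left(\left(3 + 4 p\right) - 3\right) = 3 \cdot 4 p = 12 p$)
$l = -60$ ($l = 12 \left(3 - \left(4 + 4\right)\right) = 12 \left(3 - 8\right) = 12 \left(-5\right) = -60$)
$K = -10810$ ($K = 94 \left(-60 - 55\right) = 94 \left(-115\right) = -10810$)
$\sqrt{K + J} = \sqrt{-10810 + 29826} = \sqrt{19016} = 2 \sqrt{4754}$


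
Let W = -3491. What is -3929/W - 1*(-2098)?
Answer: 7328047/3491 ≈ 2099.1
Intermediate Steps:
-3929/W - 1*(-2098) = -3929/(-3491) - 1*(-2098) = -3929*(-1/3491) + 2098 = 3929/3491 + 2098 = 7328047/3491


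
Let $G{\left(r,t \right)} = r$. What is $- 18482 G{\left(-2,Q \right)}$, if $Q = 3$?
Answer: $36964$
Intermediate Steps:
$- 18482 G{\left(-2,Q \right)} = \left(-18482\right) \left(-2\right) = 36964$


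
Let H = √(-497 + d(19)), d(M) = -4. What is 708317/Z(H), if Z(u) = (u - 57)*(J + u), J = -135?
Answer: 849272083/11703750 + 11333072*I*√501/5851875 ≈ 72.564 + 43.348*I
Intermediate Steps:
H = I*√501 (H = √(-497 - 4) = √(-501) = I*√501 ≈ 22.383*I)
Z(u) = (-135 + u)*(-57 + u) (Z(u) = (u - 57)*(-135 + u) = (-57 + u)*(-135 + u) = (-135 + u)*(-57 + u))
708317/Z(H) = 708317/(7695 + (I*√501)² - 192*I*√501) = 708317/(7695 - 501 - 192*I*√501) = 708317/(7194 - 192*I*√501)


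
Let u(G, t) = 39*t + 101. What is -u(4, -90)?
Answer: 3409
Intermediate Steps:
u(G, t) = 101 + 39*t
-u(4, -90) = -(101 + 39*(-90)) = -(101 - 3510) = -1*(-3409) = 3409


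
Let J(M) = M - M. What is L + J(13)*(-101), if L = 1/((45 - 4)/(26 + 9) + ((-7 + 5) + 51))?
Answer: 35/1756 ≈ 0.019932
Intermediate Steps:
J(M) = 0
L = 35/1756 (L = 1/(41/35 + (-2 + 51)) = 1/(41*(1/35) + 49) = 1/(41/35 + 49) = 1/(1756/35) = 35/1756 ≈ 0.019932)
L + J(13)*(-101) = 35/1756 + 0*(-101) = 35/1756 + 0 = 35/1756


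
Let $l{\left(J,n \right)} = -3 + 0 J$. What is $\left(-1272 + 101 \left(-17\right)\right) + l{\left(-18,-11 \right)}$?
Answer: $-2992$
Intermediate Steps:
$l{\left(J,n \right)} = -3$ ($l{\left(J,n \right)} = -3 + 0 = -3$)
$\left(-1272 + 101 \left(-17\right)\right) + l{\left(-18,-11 \right)} = \left(-1272 + 101 \left(-17\right)\right) - 3 = \left(-1272 - 1717\right) - 3 = -2989 - 3 = -2992$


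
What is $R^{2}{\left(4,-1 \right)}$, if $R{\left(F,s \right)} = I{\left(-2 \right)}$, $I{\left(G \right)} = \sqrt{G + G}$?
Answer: $-4$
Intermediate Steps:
$I{\left(G \right)} = \sqrt{2} \sqrt{G}$ ($I{\left(G \right)} = \sqrt{2 G} = \sqrt{2} \sqrt{G}$)
$R{\left(F,s \right)} = 2 i$ ($R{\left(F,s \right)} = \sqrt{2} \sqrt{-2} = \sqrt{2} i \sqrt{2} = 2 i$)
$R^{2}{\left(4,-1 \right)} = \left(2 i\right)^{2} = -4$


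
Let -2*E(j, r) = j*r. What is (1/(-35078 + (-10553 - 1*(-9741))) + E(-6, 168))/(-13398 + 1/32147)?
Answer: -581492906173/15458020574450 ≈ -0.037618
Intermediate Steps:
E(j, r) = -j*r/2
(1/(-35078 + (-10553 - 1*(-9741))) + E(-6, 168))/(-13398 + 1/32147) = (1/(-35078 + (-10553 - 1*(-9741))) - ½*(-6)*168)/(-13398 + 1/32147) = (1/(-35078 + (-10553 + 9741)) + 504)/(-13398 + 1/32147) = (1/(-35078 - 812) + 504)/(-430705505/32147) = (1/(-35890) + 504)*(-32147/430705505) = (-1/35890 + 504)*(-32147/430705505) = (18088559/35890)*(-32147/430705505) = -581492906173/15458020574450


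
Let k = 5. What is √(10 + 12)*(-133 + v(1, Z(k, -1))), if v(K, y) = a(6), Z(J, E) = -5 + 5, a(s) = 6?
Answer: -127*√22 ≈ -595.68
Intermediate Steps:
Z(J, E) = 0
v(K, y) = 6
√(10 + 12)*(-133 + v(1, Z(k, -1))) = √(10 + 12)*(-133 + 6) = √22*(-127) = -127*√22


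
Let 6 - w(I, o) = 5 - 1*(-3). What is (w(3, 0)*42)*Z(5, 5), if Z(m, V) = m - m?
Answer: 0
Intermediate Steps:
Z(m, V) = 0
w(I, o) = -2 (w(I, o) = 6 - (5 - 1*(-3)) = 6 - (5 + 3) = 6 - 1*8 = 6 - 8 = -2)
(w(3, 0)*42)*Z(5, 5) = -2*42*0 = -84*0 = 0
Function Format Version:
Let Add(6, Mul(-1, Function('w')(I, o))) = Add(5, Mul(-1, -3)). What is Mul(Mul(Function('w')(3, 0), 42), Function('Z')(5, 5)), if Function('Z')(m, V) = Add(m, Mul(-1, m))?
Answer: 0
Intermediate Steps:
Function('Z')(m, V) = 0
Function('w')(I, o) = -2 (Function('w')(I, o) = Add(6, Mul(-1, Add(5, Mul(-1, -3)))) = Add(6, Mul(-1, Add(5, 3))) = Add(6, Mul(-1, 8)) = Add(6, -8) = -2)
Mul(Mul(Function('w')(3, 0), 42), Function('Z')(5, 5)) = Mul(Mul(-2, 42), 0) = Mul(-84, 0) = 0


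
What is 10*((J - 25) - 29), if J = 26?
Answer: -280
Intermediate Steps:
10*((J - 25) - 29) = 10*((26 - 25) - 29) = 10*(1 - 29) = 10*(-28) = -280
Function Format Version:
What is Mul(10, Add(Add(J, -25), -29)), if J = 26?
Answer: -280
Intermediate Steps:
Mul(10, Add(Add(J, -25), -29)) = Mul(10, Add(Add(26, -25), -29)) = Mul(10, Add(1, -29)) = Mul(10, -28) = -280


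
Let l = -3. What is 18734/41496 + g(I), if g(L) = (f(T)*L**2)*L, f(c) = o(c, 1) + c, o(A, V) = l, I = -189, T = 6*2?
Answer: -66351471239/1092 ≈ -6.0761e+7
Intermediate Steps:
T = 12
o(A, V) = -3
f(c) = -3 + c
g(L) = 9*L**3 (g(L) = ((-3 + 12)*L**2)*L = (9*L**2)*L = 9*L**3)
18734/41496 + g(I) = 18734/41496 + 9*(-189)**3 = 18734*(1/41496) + 9*(-6751269) = 493/1092 - 60761421 = -66351471239/1092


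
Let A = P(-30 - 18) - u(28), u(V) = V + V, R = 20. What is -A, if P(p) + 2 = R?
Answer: 38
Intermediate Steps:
P(p) = 18 (P(p) = -2 + 20 = 18)
u(V) = 2*V
A = -38 (A = 18 - 2*28 = 18 - 1*56 = 18 - 56 = -38)
-A = -1*(-38) = 38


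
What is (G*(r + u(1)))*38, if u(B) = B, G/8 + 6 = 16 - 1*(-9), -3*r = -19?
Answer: 127072/3 ≈ 42357.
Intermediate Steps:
r = 19/3 (r = -⅓*(-19) = 19/3 ≈ 6.3333)
G = 152 (G = -48 + 8*(16 - 1*(-9)) = -48 + 8*(16 + 9) = -48 + 8*25 = -48 + 200 = 152)
(G*(r + u(1)))*38 = (152*(19/3 + 1))*38 = (152*(22/3))*38 = (3344/3)*38 = 127072/3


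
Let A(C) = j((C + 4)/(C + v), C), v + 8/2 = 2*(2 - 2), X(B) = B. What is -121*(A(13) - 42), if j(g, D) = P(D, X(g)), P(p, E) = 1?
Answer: 4961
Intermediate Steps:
v = -4 (v = -4 + 2*(2 - 2) = -4 + 2*0 = -4 + 0 = -4)
j(g, D) = 1
A(C) = 1
-121*(A(13) - 42) = -121*(1 - 42) = -121*(-41) = -1*(-4961) = 4961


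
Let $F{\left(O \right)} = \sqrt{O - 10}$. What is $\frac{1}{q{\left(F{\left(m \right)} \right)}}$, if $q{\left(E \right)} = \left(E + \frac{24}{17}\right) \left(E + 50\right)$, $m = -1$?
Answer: $\frac{17221}{9428805} - \frac{14858 i \sqrt{11}}{9428805} \approx 0.0018264 - 0.0052264 i$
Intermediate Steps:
$F{\left(O \right)} = \sqrt{-10 + O}$
$q{\left(E \right)} = \left(50 + E\right) \left(\frac{24}{17} + E\right)$ ($q{\left(E \right)} = \left(E + 24 \cdot \frac{1}{17}\right) \left(50 + E\right) = \left(E + \frac{24}{17}\right) \left(50 + E\right) = \left(\frac{24}{17} + E\right) \left(50 + E\right) = \left(50 + E\right) \left(\frac{24}{17} + E\right)$)
$\frac{1}{q{\left(F{\left(m \right)} \right)}} = \frac{1}{\frac{1200}{17} + \left(\sqrt{-10 - 1}\right)^{2} + \frac{874 \sqrt{-10 - 1}}{17}} = \frac{1}{\frac{1200}{17} + \left(\sqrt{-11}\right)^{2} + \frac{874 \sqrt{-11}}{17}} = \frac{1}{\frac{1200}{17} + \left(i \sqrt{11}\right)^{2} + \frac{874 i \sqrt{11}}{17}} = \frac{1}{\frac{1200}{17} - 11 + \frac{874 i \sqrt{11}}{17}} = \frac{1}{\frac{1013}{17} + \frac{874 i \sqrt{11}}{17}}$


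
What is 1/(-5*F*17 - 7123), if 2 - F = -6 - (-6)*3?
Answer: -1/6273 ≈ -0.00015941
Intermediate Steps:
F = -10 (F = 2 - (-6 - (-6)*3) = 2 - (-6 - 1*(-18)) = 2 - (-6 + 18) = 2 - 1*12 = 2 - 12 = -10)
1/(-5*F*17 - 7123) = 1/(-5*(-10)*17 - 7123) = 1/(50*17 - 7123) = 1/(850 - 7123) = 1/(-6273) = -1/6273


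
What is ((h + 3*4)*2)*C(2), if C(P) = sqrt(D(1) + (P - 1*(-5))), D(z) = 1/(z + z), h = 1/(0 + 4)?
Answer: 49*sqrt(30)/4 ≈ 67.096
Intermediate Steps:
h = 1/4 ≈ 0.25000
D(z) = 1/(2*z)
C(P) = sqrt(11/2 + P) (C(P) = sqrt((1/2)/1 + (P - 1*(-5))) = sqrt((1/2)*1 + (P + 5)) = sqrt(1/2 + (5 + P)) = sqrt(11/2 + P))
((h + 3*4)*2)*C(2) = ((1/4 + 3*4)*2)*(sqrt(22 + 4*2)/2) = ((1/4 + 12)*2)*(sqrt(22 + 8)/2) = ((49/4)*2)*(sqrt(30)/2) = 49*(sqrt(30)/2)/2 = 49*sqrt(30)/4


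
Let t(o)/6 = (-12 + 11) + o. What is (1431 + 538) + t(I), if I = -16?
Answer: 1867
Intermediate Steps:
t(o) = -6 + 6*o (t(o) = 6*((-12 + 11) + o) = 6*(-1 + o) = -6 + 6*o)
(1431 + 538) + t(I) = (1431 + 538) + (-6 + 6*(-16)) = 1969 + (-6 - 96) = 1969 - 102 = 1867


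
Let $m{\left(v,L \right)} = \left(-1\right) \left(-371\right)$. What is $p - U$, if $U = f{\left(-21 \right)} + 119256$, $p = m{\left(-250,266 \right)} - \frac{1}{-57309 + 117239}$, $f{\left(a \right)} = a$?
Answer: $- \frac{7123519521}{59930} \approx -1.1886 \cdot 10^{5}$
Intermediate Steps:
$m{\left(v,L \right)} = 371$
$p = \frac{22234029}{59930}$ ($p = 371 - \frac{1}{-57309 + 117239} = 371 - \frac{1}{59930} = \frac{22234029}{59930} \approx 371.0$)
$U = 119235$ ($U = -21 + 119256 = 119235$)
$p - U = \frac{22234029}{59930} - 119235 = - \frac{7123519521}{59930}$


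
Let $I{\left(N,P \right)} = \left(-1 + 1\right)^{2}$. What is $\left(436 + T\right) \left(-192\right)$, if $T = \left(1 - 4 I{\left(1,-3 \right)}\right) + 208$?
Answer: $-123840$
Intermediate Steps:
$I{\left(N,P \right)} = 0$ ($I{\left(N,P \right)} = 0^{2} = 0$)
$T = 209$ ($T = \left(1 - 0\right) + 208 = \left(1 + 0\right) + 208 = 1 + 208 = 209$)
$\left(436 + T\right) \left(-192\right) = \left(436 + 209\right) \left(-192\right) = 645 \left(-192\right) = -123840$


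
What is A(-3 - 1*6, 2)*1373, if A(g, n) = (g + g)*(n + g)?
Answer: 172998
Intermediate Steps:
A(g, n) = 2*g*(g + n) (A(g, n) = (2*g)*(g + n) = 2*g*(g + n))
A(-3 - 1*6, 2)*1373 = (2*(-3 - 1*6)*((-3 - 1*6) + 2))*1373 = (2*(-3 - 6)*((-3 - 6) + 2))*1373 = (2*(-9)*(-9 + 2))*1373 = (2*(-9)*(-7))*1373 = 126*1373 = 172998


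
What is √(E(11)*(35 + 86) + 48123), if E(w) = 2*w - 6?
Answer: √50059 ≈ 223.74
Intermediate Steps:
E(w) = -6 + 2*w
√(E(11)*(35 + 86) + 48123) = √((-6 + 2*11)*(35 + 86) + 48123) = √((-6 + 22)*121 + 48123) = √(16*121 + 48123) = √(1936 + 48123) = √50059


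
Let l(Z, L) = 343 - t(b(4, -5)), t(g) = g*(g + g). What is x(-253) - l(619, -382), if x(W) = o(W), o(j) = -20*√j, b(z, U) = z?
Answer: -311 - 20*I*√253 ≈ -311.0 - 318.12*I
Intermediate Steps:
t(g) = 2*g² (t(g) = g*(2*g) = 2*g²)
l(Z, L) = 311 (l(Z, L) = 343 - 2*4² = 343 - 2*16 = 343 - 1*32 = 343 - 32 = 311)
x(W) = -20*√W
x(-253) - l(619, -382) = -20*I*√253 - 1*311 = -20*I*√253 - 311 = -311 - 20*I*√253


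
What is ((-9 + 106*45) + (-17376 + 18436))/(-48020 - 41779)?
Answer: -5821/89799 ≈ -0.064823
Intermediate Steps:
((-9 + 106*45) + (-17376 + 18436))/(-48020 - 41779) = ((-9 + 4770) + 1060)/(-89799) = (4761 + 1060)*(-1/89799) = 5821*(-1/89799) = -5821/89799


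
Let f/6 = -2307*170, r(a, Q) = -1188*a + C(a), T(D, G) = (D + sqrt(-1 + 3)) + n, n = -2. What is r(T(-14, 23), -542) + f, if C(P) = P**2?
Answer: -2333874 - 1220*sqrt(2) ≈ -2.3356e+6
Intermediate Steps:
T(D, G) = -2 + D + sqrt(2) (T(D, G) = (D + sqrt(-1 + 3)) - 2 = (D + sqrt(2)) - 2 = -2 + D + sqrt(2))
r(a, Q) = a**2 - 1188*a (r(a, Q) = -1188*a + a**2 = a**2 - 1188*a)
f = -2353140 (f = 6*(-2307*170) = 6*(-392190) = -2353140)
r(T(-14, 23), -542) + f = (-2 - 14 + sqrt(2))*(-1188 + (-2 - 14 + sqrt(2))) - 2353140 = (-16 + sqrt(2))*(-1188 + (-16 + sqrt(2))) - 2353140 = (-16 + sqrt(2))*(-1204 + sqrt(2)) - 2353140 = (-1204 + sqrt(2))*(-16 + sqrt(2)) - 2353140 = -2353140 + (-1204 + sqrt(2))*(-16 + sqrt(2))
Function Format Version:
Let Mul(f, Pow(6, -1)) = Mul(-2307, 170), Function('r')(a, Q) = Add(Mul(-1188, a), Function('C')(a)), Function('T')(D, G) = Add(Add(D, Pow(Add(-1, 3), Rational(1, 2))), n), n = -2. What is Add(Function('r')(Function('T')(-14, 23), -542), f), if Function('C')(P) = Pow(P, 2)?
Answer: Add(-2333874, Mul(-1220, Pow(2, Rational(1, 2)))) ≈ -2.3356e+6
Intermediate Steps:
Function('T')(D, G) = Add(-2, D, Pow(2, Rational(1, 2))) (Function('T')(D, G) = Add(Add(D, Pow(Add(-1, 3), Rational(1, 2))), -2) = Add(Add(D, Pow(2, Rational(1, 2))), -2) = Add(-2, D, Pow(2, Rational(1, 2))))
Function('r')(a, Q) = Add(Pow(a, 2), Mul(-1188, a)) (Function('r')(a, Q) = Add(Mul(-1188, a), Pow(a, 2)) = Add(Pow(a, 2), Mul(-1188, a)))
f = -2353140 (f = Mul(6, Mul(-2307, 170)) = Mul(6, -392190) = -2353140)
Add(Function('r')(Function('T')(-14, 23), -542), f) = Add(Mul(Add(-2, -14, Pow(2, Rational(1, 2))), Add(-1188, Add(-2, -14, Pow(2, Rational(1, 2))))), -2353140) = Add(Mul(Add(-16, Pow(2, Rational(1, 2))), Add(-1188, Add(-16, Pow(2, Rational(1, 2))))), -2353140) = Add(Mul(Add(-16, Pow(2, Rational(1, 2))), Add(-1204, Pow(2, Rational(1, 2)))), -2353140) = Add(Mul(Add(-1204, Pow(2, Rational(1, 2))), Add(-16, Pow(2, Rational(1, 2)))), -2353140) = Add(-2353140, Mul(Add(-1204, Pow(2, Rational(1, 2))), Add(-16, Pow(2, Rational(1, 2)))))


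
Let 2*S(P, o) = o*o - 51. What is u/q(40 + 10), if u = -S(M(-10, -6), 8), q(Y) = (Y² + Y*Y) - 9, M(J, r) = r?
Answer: -13/9982 ≈ -0.0013023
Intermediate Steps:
q(Y) = -9 + 2*Y² (q(Y) = (Y² + Y²) - 9 = 2*Y² - 9 = -9 + 2*Y²)
S(P, o) = -51/2 + o²/2 (S(P, o) = (o*o - 51)/2 = (o² - 51)/2 = (-51 + o²)/2 = -51/2 + o²/2)
u = -13/2 (u = -(-51/2 + (½)*8²) = -(-51/2 + (½)*64) = -(-51/2 + 32) = -1*13/2 = -13/2 ≈ -6.5000)
u/q(40 + 10) = -13/(2*(-9 + 2*(40 + 10)²)) = -13/(2*(-9 + 2*50²)) = -13/(2*(-9 + 2*2500)) = -13/(2*(-9 + 5000)) = -13/2/4991 = -13/2*1/4991 = -13/9982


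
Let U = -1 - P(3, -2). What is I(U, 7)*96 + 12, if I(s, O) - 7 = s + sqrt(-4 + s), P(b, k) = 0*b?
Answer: 588 + 96*I*sqrt(5) ≈ 588.0 + 214.66*I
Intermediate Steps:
P(b, k) = 0
U = -1 (U = -1 - 1*0 = -1 + 0 = -1)
I(s, O) = 7 + s + sqrt(-4 + s) (I(s, O) = 7 + (s + sqrt(-4 + s)) = 7 + s + sqrt(-4 + s))
I(U, 7)*96 + 12 = (7 - 1 + sqrt(-4 - 1))*96 + 12 = (7 - 1 + sqrt(-5))*96 + 12 = (7 - 1 + I*sqrt(5))*96 + 12 = (6 + I*sqrt(5))*96 + 12 = (576 + 96*I*sqrt(5)) + 12 = 588 + 96*I*sqrt(5)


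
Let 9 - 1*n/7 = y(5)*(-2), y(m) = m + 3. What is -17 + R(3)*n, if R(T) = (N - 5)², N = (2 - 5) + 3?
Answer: 4358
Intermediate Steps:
N = 0 (N = -3 + 3 = 0)
y(m) = 3 + m
n = 175 (n = 63 - 7*(3 + 5)*(-2) = 63 - 56*(-2) = 63 - 7*(-16) = 63 + 112 = 175)
R(T) = 25 (R(T) = (0 - 5)² = (-5)² = 25)
-17 + R(3)*n = -17 + 25*175 = -17 + 4375 = 4358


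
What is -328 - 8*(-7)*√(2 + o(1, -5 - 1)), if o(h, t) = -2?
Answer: -328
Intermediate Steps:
-328 - 8*(-7)*√(2 + o(1, -5 - 1)) = -328 - 8*(-7)*√(2 - 2) = -328 - (-56)*√0 = -328 - (-56)*0 = -328 - 1*0 = -328 + 0 = -328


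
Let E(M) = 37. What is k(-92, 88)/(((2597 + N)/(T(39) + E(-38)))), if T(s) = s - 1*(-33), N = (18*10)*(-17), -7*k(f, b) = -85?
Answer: -9265/3241 ≈ -2.8587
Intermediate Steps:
k(f, b) = 85/7 (k(f, b) = -⅐*(-85) = 85/7)
N = -3060 (N = 180*(-17) = -3060)
T(s) = 33 + s (T(s) = s + 33 = 33 + s)
k(-92, 88)/(((2597 + N)/(T(39) + E(-38)))) = 85/(7*(((2597 - 3060)/((33 + 39) + 37)))) = 85/(7*((-463/(72 + 37)))) = 85/(7*((-463/109))) = 85/(7*((-463*1/109))) = 85/(7*(-463/109)) = (85/7)*(-109/463) = -9265/3241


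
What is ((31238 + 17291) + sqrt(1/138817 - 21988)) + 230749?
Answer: 279278 + 3*I*sqrt(960798790715)/19831 ≈ 2.7928e+5 + 148.28*I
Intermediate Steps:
((31238 + 17291) + sqrt(1/138817 - 21988)) + 230749 = (48529 + sqrt(1/138817 - 21988)) + 230749 = (48529 + sqrt(-3052308195/138817)) + 230749 = (48529 + 3*I*sqrt(960798790715)/19831) + 230749 = 279278 + 3*I*sqrt(960798790715)/19831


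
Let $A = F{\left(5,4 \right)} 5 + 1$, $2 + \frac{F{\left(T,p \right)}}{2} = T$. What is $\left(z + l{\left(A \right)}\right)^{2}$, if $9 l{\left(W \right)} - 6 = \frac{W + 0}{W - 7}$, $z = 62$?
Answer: $\frac{184063489}{46656} \approx 3945.1$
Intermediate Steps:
$F{\left(T,p \right)} = -4 + 2 T$
$A = 31$ ($A = \left(-4 + 2 \cdot 5\right) 5 + 1 = \left(-4 + 10\right) 5 + 1 = 6 \cdot 5 + 1 = 30 + 1 = 31$)
$l{\left(W \right)} = \frac{2}{3} + \frac{W}{9 \left(-7 + W\right)}$ ($l{\left(W \right)} = \frac{2}{3} + \frac{\left(W + 0\right) \frac{1}{W - 7}}{9} = \frac{2}{3} + \frac{W \frac{1}{-7 + W}}{9} = \frac{2}{3} + \frac{W}{9 \left(-7 + W\right)}$)
$\left(z + l{\left(A \right)}\right)^{2} = \left(62 + \frac{7 \left(-6 + 31\right)}{9 \left(-7 + 31\right)}\right)^{2} = \left(62 + \frac{7}{9} \cdot \frac{1}{24} \cdot 25\right)^{2} = \left(62 + \frac{175}{216}\right)^{2} = \left(\frac{13567}{216}\right)^{2} = \frac{184063489}{46656}$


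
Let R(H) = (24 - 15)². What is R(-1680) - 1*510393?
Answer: -510312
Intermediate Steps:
R(H) = 81 (R(H) = 9² = 81)
R(-1680) - 1*510393 = 81 - 1*510393 = 81 - 510393 = -510312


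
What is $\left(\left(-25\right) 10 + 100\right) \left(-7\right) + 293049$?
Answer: $294099$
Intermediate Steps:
$\left(\left(-25\right) 10 + 100\right) \left(-7\right) + 293049 = \left(-250 + 100\right) \left(-7\right) + 293049 = \left(-150\right) \left(-7\right) + 293049 = 1050 + 293049 = 294099$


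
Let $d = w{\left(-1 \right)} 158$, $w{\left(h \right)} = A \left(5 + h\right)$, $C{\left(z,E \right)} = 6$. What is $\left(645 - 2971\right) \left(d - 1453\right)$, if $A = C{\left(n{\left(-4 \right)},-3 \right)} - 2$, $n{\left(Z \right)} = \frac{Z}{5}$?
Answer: $-2500450$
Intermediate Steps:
$n{\left(Z \right)} = \frac{Z}{5}$ ($n{\left(Z \right)} = Z \frac{1}{5} = \frac{Z}{5}$)
$A = 4$ ($A = 6 - 2 = 4$)
$w{\left(h \right)} = 20 + 4 h$ ($w{\left(h \right)} = 4 \left(5 + h\right) = 20 + 4 h$)
$d = 2528$ ($d = \left(20 + 4 \left(-1\right)\right) 158 = \left(20 - 4\right) 158 = 16 \cdot 158 = 2528$)
$\left(645 - 2971\right) \left(d - 1453\right) = \left(645 - 2971\right) \left(2528 - 1453\right) = \left(-2326\right) 1075 = -2500450$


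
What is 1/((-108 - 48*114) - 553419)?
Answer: -1/558999 ≈ -1.7889e-6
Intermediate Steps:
1/((-108 - 48*114) - 553419) = 1/((-108 - 5472) - 553419) = 1/(-5580 - 553419) = 1/(-558999) = -1/558999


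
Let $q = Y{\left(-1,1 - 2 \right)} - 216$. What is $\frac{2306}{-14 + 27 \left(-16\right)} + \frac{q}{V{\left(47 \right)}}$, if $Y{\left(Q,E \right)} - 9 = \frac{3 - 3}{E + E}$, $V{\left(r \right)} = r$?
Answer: $- \frac{100352}{10481} \approx -9.5747$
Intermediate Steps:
$Y{\left(Q,E \right)} = 9$ ($Y{\left(Q,E \right)} = 9 + \frac{3 - 3}{E + E} = 9 + \frac{0}{2 E} = 9 + 0 \frac{1}{2 E} = 9 + 0 = 9$)
$q = -207$ ($q = 9 - 216 = -207$)
$\frac{2306}{-14 + 27 \left(-16\right)} + \frac{q}{V{\left(47 \right)}} = \frac{2306}{-14 + 27 \left(-16\right)} - \frac{207}{47} = \frac{2306}{-14 - 432} - \frac{207}{47} = \frac{2306}{-446} - \frac{207}{47} = 2306 \left(- \frac{1}{446}\right) - \frac{207}{47} = - \frac{1153}{223} - \frac{207}{47} = - \frac{100352}{10481}$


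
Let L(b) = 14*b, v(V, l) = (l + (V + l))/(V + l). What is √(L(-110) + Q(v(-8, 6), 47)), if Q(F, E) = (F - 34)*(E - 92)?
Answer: 4*√5 ≈ 8.9443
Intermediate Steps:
v(V, l) = (V + 2*l)/(V + l)
Q(F, E) = (-92 + E)*(-34 + F) (Q(F, E) = (-34 + F)*(-92 + E) = (-92 + E)*(-34 + F))
√(L(-110) + Q(v(-8, 6), 47)) = √(14*(-110) + (3128 - 92*(-8 + 2*6)/(-8 + 6) - 34*47 + 47*((-8 + 2*6)/(-8 + 6)))) = √(-1540 + (3128 - 92*(-8 + 12)/(-2) - 1598 + 47*((-8 + 12)/(-2)))) = √(-1540 + (3128 - (-46)*4 - 1598 + 47*(-½*4))) = √(-1540 + (3128 - 92*(-2) - 1598 + 47*(-2))) = √(-1540 + (3128 + 184 - 1598 - 94)) = √(-1540 + 1620) = √80 = 4*√5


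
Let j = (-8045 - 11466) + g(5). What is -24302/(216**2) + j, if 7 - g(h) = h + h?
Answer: -455234743/23328 ≈ -19515.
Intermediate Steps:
g(h) = 7 - 2*h (g(h) = 7 - (h + h) = 7 - 2*h)
j = -19514 (j = (-8045 - 11466) + (7 - 2*5) = -19511 + (7 - 10) = -19511 - 3 = -19514)
-24302/(216**2) + j = -24302/(216**2) - 19514 = -24302/46656 - 19514 = -24302*1/46656 - 19514 = -12151/23328 - 19514 = -455234743/23328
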